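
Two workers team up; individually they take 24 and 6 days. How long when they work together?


Rate of A = 1/24 per day
Rate of B = 1/6 per day
Combined rate = 1/24 + 1/6 = 30/144 ≈ 0.2083 per day
Days = 1 / combined rate = 144/30
= 4.80 days

4.80 days


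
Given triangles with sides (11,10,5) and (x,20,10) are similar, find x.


Scale factor = 20/10 = 2
Missing side = 11 × 2
= 22.0

22.0


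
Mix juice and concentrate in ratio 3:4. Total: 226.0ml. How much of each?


Total parts = 3 + 4 = 7
juice: 226.0 × 3/7 = 96.9ml
concentrate: 226.0 × 4/7 = 129.1ml
= 96.9ml and 129.1ml

96.9ml and 129.1ml


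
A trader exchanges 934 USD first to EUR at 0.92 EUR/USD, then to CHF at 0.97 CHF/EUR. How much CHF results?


Step 1: 934 USD × 0.92 = 859.28 EUR
Step 2: 859.28 EUR × 0.97 = 833.50 CHF
Implied rate USD→CHF = 0.92 × 0.97 = 0.8924
= 833.50 CHF

833.50 CHF


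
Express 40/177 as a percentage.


Percentage = (part / whole) × 100
= (40 / 177) × 100
≈ 22.60%

22.60%


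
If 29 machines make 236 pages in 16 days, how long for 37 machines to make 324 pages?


Days ∝ work / workers, so d₂ = d₁ × (m₁/m₂) × (w₂/w₁)
Workers factor (inverse): 29/37 ≈ 0.7838
Work factor (direct): 324/236 ≈ 1.3729
d₂ = 16 × 29/37 × 324/236 = (16 × 29 × 324) / (37 × 236) = 150336/8732
≈ 17.22 days

17.22 days


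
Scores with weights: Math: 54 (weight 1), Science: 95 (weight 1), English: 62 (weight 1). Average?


Numerator = 54×1 + 95×1 + 62×1
= 54 + 95 + 62
= 211
Total weight = 3
Weighted avg = 211/3
= 70.33

70.33


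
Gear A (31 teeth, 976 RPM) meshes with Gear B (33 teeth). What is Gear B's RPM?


Gear ratio = 31:33 = 31:33
RPM_B = RPM_A × (teeth_A / teeth_B)
= 976 × (31/33)
= 916.8 RPM

916.8 RPM


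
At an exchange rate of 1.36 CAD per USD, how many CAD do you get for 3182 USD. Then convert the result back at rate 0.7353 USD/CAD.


Amount × rate = 3182 × 1.36 = 4327.52 CAD
Round-trip: 4327.52 × 0.7353 = 3182.03 USD
= 4327.52 CAD, then 3182.03 USD

4327.52 CAD, then 3182.03 USD


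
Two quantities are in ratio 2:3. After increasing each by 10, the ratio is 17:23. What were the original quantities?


Let A = 2k, B = 3k.
(2k + 10) / (3k + 10) = 17/23
Cross-multiply: 23(2k + 10) = 17(3k + 10)
46k + 230 = 51k + 170
46k - 51k = 170 - 230
-5k = -60
k = -60/-5 = 12
A = 2×12 = 24, B = 3×12 = 36
= A = 24, B = 36

A = 24, B = 36


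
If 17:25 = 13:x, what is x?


Cross multiply: 17 × x = 25 × 13
17x = 325
x = 325 / 17
= 19.12

19.12


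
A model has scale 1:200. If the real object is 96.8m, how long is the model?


Model size = real / scale
= 96.8 / 200
= 0.4840 m

0.4840 m


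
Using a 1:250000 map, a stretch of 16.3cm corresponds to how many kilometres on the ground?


Real distance = map distance × scale
= 16.3cm × 250000
= 4075000 cm = 40750.0 m
= 40.750 km

40.750 km


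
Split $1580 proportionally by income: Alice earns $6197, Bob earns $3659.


Total income = 6197 + 3659 = $9856
Alice: $1580 × 6197/9856 = $993.43
Bob: $1580 × 3659/9856 = $586.57
= Alice: $993.43, Bob: $586.57

Alice: $993.43, Bob: $586.57


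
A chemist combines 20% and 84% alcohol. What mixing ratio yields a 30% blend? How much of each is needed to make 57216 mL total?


Let x parts of 20% mix with y parts of 84%.
20x + 84y = 30(x + y)
20x + 84y = 30x + 30y
x(20 - 30) = y(30 - 84)
x/y = (84 - 30)/(30 - 20) = 54/10
Simplify: 27:5
Total parts = 32; one part = 57216/32 = 1788.00 mL
20% solution: 27×1788.00 = 48276.00 mL
84% solution: 5×1788.00 = 8940.00 mL
= ratio 27:5; 48276.00 mL and 8940.00 mL

ratio 27:5; 48276.00 mL and 8940.00 mL


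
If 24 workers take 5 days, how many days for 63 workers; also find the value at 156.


Inverse proportion: x × y = constant
k = 24 × 5 = 120
At x=63: k/63 = 1.90
At x=156: k/156 = 0.77
= 1.90 and 0.77

1.90 and 0.77


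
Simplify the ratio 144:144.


GCD(144, 144) = 144
144/144 : 144/144
= 1:1

1:1


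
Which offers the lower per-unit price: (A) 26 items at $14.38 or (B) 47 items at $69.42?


Deal A: $14.38/26 = $0.5531/unit
Deal B: $69.42/47 = $1.4770/unit
A is cheaper per unit
= Deal A

Deal A


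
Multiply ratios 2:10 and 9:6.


Compound ratio = (2×9) : (10×6)
= 18:60
GCD = 6
= 3:10

3:10


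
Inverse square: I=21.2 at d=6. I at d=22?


I₁d₁² = I₂d₂²
I₂ = I₁ × (d₁/d₂)²
= 21.2 × (6/22)²
= 21.2 × 36/484
= 763.2/484
≈ 1.5769

1.5769


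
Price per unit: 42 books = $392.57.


Unit rate = total / quantity
= 392.57 / 42
= $9.35 per unit

$9.35 per unit


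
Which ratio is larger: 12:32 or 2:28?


12/32 = 0.3750
2/28 = 0.0714
0.3750 > 0.0714, so 12:32 is greater
= 12:32

12:32


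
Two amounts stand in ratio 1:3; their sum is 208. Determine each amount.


Let A = 1k, B = 3k.
1k + 3k = 208
4k = 208 → k = 208/4 = 52
A = 1×52 = 52, B = 3×52 = 156
= A = 52, B = 156

A = 52, B = 156


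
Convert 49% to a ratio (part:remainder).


49% means 49 parts out of 100; remainder = 51
Part : remainder = 49:51
GCD = 1
= 49:51

49:51


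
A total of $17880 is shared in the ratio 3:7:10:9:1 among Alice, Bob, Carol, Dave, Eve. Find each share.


Total parts = 3 + 7 + 10 + 9 + 1 = 30
Alice: 17880 × 3/30 = 1788.00
Bob: 17880 × 7/30 = 4172.00
Carol: 17880 × 10/30 = 5960.00
Dave: 17880 × 9/30 = 5364.00
Eve: 17880 × 1/30 = 596.00
= Alice: $1788.00, Bob: $4172.00, Carol: $5960.00, Dave: $5364.00, Eve: $596.00

Alice: $1788.00, Bob: $4172.00, Carol: $5960.00, Dave: $5364.00, Eve: $596.00


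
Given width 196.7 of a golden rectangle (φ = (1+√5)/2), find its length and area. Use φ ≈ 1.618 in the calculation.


φ = (1 + √5) / 2 ≈ 1.618
Length = width × φ = 196.7 × 1.618 = 318.2606
≈ 318.26
Area = width × length = 196.7 × 318.2606 = 62601.86002 ≈ 62601.86
= Length: 318.26, Area: 62601.86

Length: 318.26, Area: 62601.86


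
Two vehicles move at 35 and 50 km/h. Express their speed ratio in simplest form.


Ratio = 35:50
GCD = 5
Simplified = 7:10
Time ratio (same distance) = 10:7
Speed ratio = 7:10

7:10


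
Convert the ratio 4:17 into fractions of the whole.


Total parts = 4 + 17 = 21
First part: 4/21 = 4/21
Second part: 17/21 = 17/21
= 4/21 and 17/21

4/21 and 17/21


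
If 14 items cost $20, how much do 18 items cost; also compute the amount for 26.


Direct proportion: y/x = constant
k = 20/14 ≈ 1.4286
y at x=18: k × 18 = 20 × 18 / 14 = 360/14 ≈ 25.71
y at x=26: k × 26 = 20 × 26 / 14 = 520/14 ≈ 37.14
= 25.71 and 37.14

25.71 and 37.14


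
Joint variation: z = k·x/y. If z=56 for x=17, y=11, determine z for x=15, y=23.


z = k·x/y
Solve for k using the known point: k = z·y/x = 56×11/17 = 616/17 ≈ 36.2353
Now evaluate at x=15, y=23:
z = k × 15 / 23 = (616 × 15) / (17 × 23) = 9240/391
≈ 23.6317

23.6317


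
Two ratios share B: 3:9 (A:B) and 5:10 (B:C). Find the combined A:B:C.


Match B: multiply A:B by 5 → 15:45
Multiply B:C by 9 → 45:90
Combined: 15:45:90
GCD = 15
= 1:3:6

1:3:6


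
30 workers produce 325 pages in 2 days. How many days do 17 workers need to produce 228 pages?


Days ∝ work / workers, so d₂ = d₁ × (m₁/m₂) × (w₂/w₁)
Workers factor (inverse): 30/17 ≈ 1.7647
Work factor (direct): 228/325 ≈ 0.7015
d₂ = 2 × 30/17 × 228/325 = (2 × 30 × 228) / (17 × 325) = 13680/5525
≈ 2.48 days

2.48 days


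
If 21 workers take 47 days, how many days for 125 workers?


Inverse proportion: x × y = constant
k = 21 × 47 = 987
y₂ = k / 125 = 987 / 125
= 7.90

7.90


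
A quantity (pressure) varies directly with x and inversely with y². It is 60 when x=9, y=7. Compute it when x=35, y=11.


z = k·x/y²
Solve for k using the known point: k = z·y²/x = 60×49/9 = 2940/9 ≈ 326.6667
Now evaluate at x=35, y=11:
z = k × 35 / 121 = (2940 × 35) / (9 × 121) = 102900/1089
≈ 94.4904

94.4904


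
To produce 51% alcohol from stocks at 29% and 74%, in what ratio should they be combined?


Let x parts of 29% mix with y parts of 74%.
29x + 74y = 51(x + y)
29x + 74y = 51x + 51y
x(29 - 51) = y(51 - 74)
x/y = (74 - 51)/(51 - 29) = 23/22
Simplify: 23:22
= 23:22

23:22


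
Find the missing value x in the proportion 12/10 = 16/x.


Cross multiply: 12 × x = 10 × 16
12x = 160
x = 160 / 12
= 13.33

13.33


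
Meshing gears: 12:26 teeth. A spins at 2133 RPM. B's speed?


Gear ratio = 12:26 = 6:13
RPM_B = RPM_A × (teeth_A / teeth_B)
= 2133 × (12/26)
= 984.5 RPM

984.5 RPM


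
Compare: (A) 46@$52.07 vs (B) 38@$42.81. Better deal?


Deal A: $52.07/46 = $1.1320/unit
Deal B: $42.81/38 = $1.1266/unit
B is cheaper per unit
= Deal B

Deal B


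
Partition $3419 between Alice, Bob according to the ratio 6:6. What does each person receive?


Total parts = 6 + 6 = 12
Alice: 3419 × 6/12 = 1709.50
Bob: 3419 × 6/12 = 1709.50
= Alice: $1709.50, Bob: $1709.50

Alice: $1709.50, Bob: $1709.50


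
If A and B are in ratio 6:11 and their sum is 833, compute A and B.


Let A = 6k, B = 11k.
6k + 11k = 833
17k = 833 → k = 833/17 = 49
A = 6×49 = 294, B = 11×49 = 539
= A = 294, B = 539

A = 294, B = 539


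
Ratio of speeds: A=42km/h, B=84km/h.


Ratio = 42:84
GCD = 42
Simplified = 1:2
Time ratio (same distance) = 2:1
Speed ratio = 1:2

1:2


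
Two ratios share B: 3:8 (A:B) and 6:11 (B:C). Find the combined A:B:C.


Match B: multiply A:B by 6 → 18:48
Multiply B:C by 8 → 48:88
Combined: 18:48:88
GCD = 2
= 9:24:44

9:24:44


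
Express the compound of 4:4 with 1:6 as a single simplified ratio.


Compound ratio = (4×1) : (4×6)
= 4:24
GCD = 4
= 1:6

1:6


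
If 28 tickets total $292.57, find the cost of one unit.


Unit rate = total / quantity
= 292.57 / 28
= $10.45 per unit

$10.45 per unit


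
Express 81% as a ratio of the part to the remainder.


81% means 81 parts out of 100; remainder = 19
Part : remainder = 81:19
GCD = 1
= 81:19

81:19


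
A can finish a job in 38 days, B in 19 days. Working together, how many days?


Rate of A = 1/38 per day
Rate of B = 1/19 per day
Combined rate = 1/38 + 1/19 = 57/722 ≈ 0.0789 per day
Days = 1 / combined rate = 722/57
≈ 12.67 days

12.67 days


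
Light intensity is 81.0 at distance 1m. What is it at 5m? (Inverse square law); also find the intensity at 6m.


I₁d₁² = I₂d₂²
I at 5m = 81.0 × (1/5)² = 81.0 × 1/25 = 81/25 = 3.2400
I at 6m = 81.0 × (1/6)² = 81.0 × 1/36 = 81/36 = 2.2500
= 3.2400 and 2.2500

3.2400 and 2.2500


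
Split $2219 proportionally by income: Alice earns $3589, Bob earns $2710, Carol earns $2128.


Total income = 3589 + 2710 + 2128 = $8427
Alice: $2219 × 3589/8427 = $945.06
Bob: $2219 × 2710/8427 = $713.60
Carol: $2219 × 2128/8427 = $560.35
= Alice: $945.06, Bob: $713.60, Carol: $560.35

Alice: $945.06, Bob: $713.60, Carol: $560.35


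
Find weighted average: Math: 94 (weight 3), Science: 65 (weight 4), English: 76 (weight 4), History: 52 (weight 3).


Numerator = 94×3 + 65×4 + 76×4 + 52×3
= 282 + 260 + 304 + 156
= 1002
Total weight = 14
Weighted avg = 1002/14
= 71.57

71.57


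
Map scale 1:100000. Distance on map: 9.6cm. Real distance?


Real distance = map distance × scale
= 9.6cm × 100000
= 960000 cm = 9600.0 m
= 9.600 km

9.600 km


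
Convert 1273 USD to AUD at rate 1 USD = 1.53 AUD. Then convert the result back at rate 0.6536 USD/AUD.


Amount × rate = 1273 × 1.53 = 1947.69 AUD
Round-trip: 1947.69 × 0.6536 = 1273.01 USD
= 1947.69 AUD, then 1273.01 USD

1947.69 AUD, then 1273.01 USD


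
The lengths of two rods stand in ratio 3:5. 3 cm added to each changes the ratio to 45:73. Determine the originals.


Let A = 3k, B = 5k.
(3k + 3) / (5k + 3) = 45/73
Cross-multiply: 73(3k + 3) = 45(5k + 3)
219k + 219 = 225k + 135
219k - 225k = 135 - 219
-6k = -84
k = -84/-6 = 14
A = 3×14 = 42, B = 5×14 = 70
= A = 42, B = 70

A = 42, B = 70


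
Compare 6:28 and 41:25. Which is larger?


6/28 = 0.2143
41/25 = 1.6400
0.2143 < 1.6400, so 6:28 is less
= 41:25

41:25


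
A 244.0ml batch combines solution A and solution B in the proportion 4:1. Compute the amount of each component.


Total parts = 4 + 1 = 5
solution A: 244.0 × 4/5 = 195.2ml
solution B: 244.0 × 1/5 = 48.8ml
= 195.2ml and 48.8ml

195.2ml and 48.8ml


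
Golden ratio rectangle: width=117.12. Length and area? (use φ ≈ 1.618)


φ = (1 + √5) / 2 ≈ 1.618
Length = width × φ = 117.12 × 1.618 = 189.50016
≈ 189.50
Area = width × length = 117.12 × 189.50016 = 22194.2587392 ≈ 22194.26
= Length: 189.50, Area: 22194.26

Length: 189.50, Area: 22194.26


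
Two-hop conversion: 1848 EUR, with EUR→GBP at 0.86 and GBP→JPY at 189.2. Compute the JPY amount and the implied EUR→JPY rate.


Step 1: 1848 EUR × 0.86 = 1589.28 GBP
Step 2: 1589.28 GBP × 189.2 = 300691.78 JPY
Implied rate EUR→JPY = 0.86 × 189.2 = 162.7120
= 300691.78 JPY; implied rate 162.7120 JPY/EUR

300691.78 JPY; implied rate 162.7120 JPY/EUR


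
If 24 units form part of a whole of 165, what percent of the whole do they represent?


Percentage = (part / whole) × 100
= (24 / 165) × 100
≈ 14.55%

14.55%


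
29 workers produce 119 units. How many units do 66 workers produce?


Direct proportion: y/x = constant
k = 119/29 ≈ 4.1034
y₂ = k × 66 = 119 × 66 / 29 = 7854/29
≈ 270.83

270.83


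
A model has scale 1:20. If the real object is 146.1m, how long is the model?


Model size = real / scale
= 146.1 / 20
= 7.3050 m

7.3050 m


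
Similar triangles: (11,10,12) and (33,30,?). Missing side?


Scale factor = 33/11 = 3
Missing side = 12 × 3
= 36.0

36.0


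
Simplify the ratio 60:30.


GCD(60, 30) = 30
60/30 : 30/30
= 2:1

2:1


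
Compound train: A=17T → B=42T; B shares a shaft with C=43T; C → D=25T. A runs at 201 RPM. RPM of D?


Stage 1: RPM_B = RPM_A × t_A/t_B = 201 × 17/42 = 3417/42 ≈ 81.36
B and C share a shaft → RPM_C = RPM_B
Stage 2: RPM_D = RPM_C × t_C/t_D = RPM_A × (t_A×t_C)/(t_B×t_D)
Overall ratio = (17×43)/(42×25) = 731/1050
RPM_D = 201 × 731/1050 = 146931/1050
≈ 139.93 RPM

139.93 RPM


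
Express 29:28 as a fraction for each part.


Total parts = 29 + 28 = 57
First part: 29/57 = 29/57
Second part: 28/57 = 28/57
= 29/57 and 28/57

29/57 and 28/57


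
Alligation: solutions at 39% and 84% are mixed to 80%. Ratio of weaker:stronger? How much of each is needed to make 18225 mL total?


Let x parts of 39% mix with y parts of 84%.
39x + 84y = 80(x + y)
39x + 84y = 80x + 80y
x(39 - 80) = y(80 - 84)
x/y = (84 - 80)/(80 - 39) = 4/41
Simplify: 4:41
Total parts = 45; one part = 18225/45 = 405.00 mL
39% solution: 4×405.00 = 1620.00 mL
84% solution: 41×405.00 = 16605.00 mL
= ratio 4:41; 1620.00 mL and 16605.00 mL

ratio 4:41; 1620.00 mL and 16605.00 mL


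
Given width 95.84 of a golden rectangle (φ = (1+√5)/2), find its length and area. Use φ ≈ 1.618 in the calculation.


φ = (1 + √5) / 2 ≈ 1.618
Length = width × φ = 95.84 × 1.618 = 155.06912
≈ 155.07
Area = width × length = 95.84 × 155.06912 = 14861.8244608 ≈ 14861.82
= Length: 155.07, Area: 14861.82

Length: 155.07, Area: 14861.82


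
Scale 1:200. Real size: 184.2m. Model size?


Model size = real / scale
= 184.2 / 200
= 0.9210 m

0.9210 m


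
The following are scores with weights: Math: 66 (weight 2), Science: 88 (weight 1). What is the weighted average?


Numerator = 66×2 + 88×1
= 132 + 88
= 220
Total weight = 3
Weighted avg = 220/3
= 73.33

73.33


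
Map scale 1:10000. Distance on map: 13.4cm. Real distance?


Real distance = map distance × scale
= 13.4cm × 10000
= 134000 cm = 1340.0 m
= 1.340 km

1.340 km


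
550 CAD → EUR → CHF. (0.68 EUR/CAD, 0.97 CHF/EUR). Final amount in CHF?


Step 1: 550 CAD × 0.68 = 374.00 EUR
Step 2: 374.00 EUR × 0.97 = 362.78 CHF
Implied rate CAD→CHF = 0.68 × 0.97 = 0.6596
= 362.78 CHF

362.78 CHF


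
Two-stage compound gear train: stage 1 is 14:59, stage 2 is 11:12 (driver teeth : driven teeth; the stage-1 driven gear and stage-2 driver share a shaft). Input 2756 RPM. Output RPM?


Stage 1: RPM_B = RPM_A × t_A/t_B = 2756 × 14/59 = 38584/59 ≈ 653.97
B and C share a shaft → RPM_C = RPM_B
Stage 2: RPM_D = RPM_C × t_C/t_D = RPM_A × (t_A×t_C)/(t_B×t_D)
Overall ratio = (14×11)/(59×12) = 154/708
RPM_D = 2756 × 154/708 = 424424/708
≈ 599.47 RPM

599.47 RPM


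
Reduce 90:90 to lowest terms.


GCD(90, 90) = 90
90/90 : 90/90
= 1:1

1:1


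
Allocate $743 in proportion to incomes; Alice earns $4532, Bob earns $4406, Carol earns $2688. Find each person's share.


Total income = 4532 + 4406 + 2688 = $11626
Alice: $743 × 4532/11626 = $289.63
Bob: $743 × 4406/11626 = $281.58
Carol: $743 × 2688/11626 = $171.79
= Alice: $289.63, Bob: $281.58, Carol: $171.79

Alice: $289.63, Bob: $281.58, Carol: $171.79


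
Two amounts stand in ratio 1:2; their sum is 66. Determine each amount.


Let A = 1k, B = 2k.
1k + 2k = 66
3k = 66 → k = 66/3 = 22
A = 1×22 = 22, B = 2×22 = 44
= A = 22, B = 44

A = 22, B = 44


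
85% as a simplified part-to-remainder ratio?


85% means 85 parts out of 100; remainder = 15
Part : remainder = 85:15
GCD = 5
= 17:3

17:3


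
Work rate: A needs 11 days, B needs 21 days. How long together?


Rate of A = 1/11 per day
Rate of B = 1/21 per day
Combined rate = 1/11 + 1/21 = 32/231 ≈ 0.1385 per day
Days = 1 / combined rate = 231/32
≈ 7.22 days

7.22 days


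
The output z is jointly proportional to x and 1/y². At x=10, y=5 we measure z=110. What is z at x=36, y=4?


z = k·x/y²
Solve for k using the known point: k = z·y²/x = 110×25/10 = 2750/10 = 275.0000
Now evaluate at x=36, y=4:
z = k × 36 / 16 = (2750 × 36) / (10 × 16) = 99000/160
= 618.7500

618.7500


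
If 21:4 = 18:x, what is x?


Cross multiply: 21 × x = 4 × 18
21x = 72
x = 72 / 21
= 3.43

3.43


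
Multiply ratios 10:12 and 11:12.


Compound ratio = (10×11) : (12×12)
= 110:144
GCD = 2
= 55:72

55:72


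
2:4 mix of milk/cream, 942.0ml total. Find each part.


Total parts = 2 + 4 = 6
milk: 942.0 × 2/6 = 314.0ml
cream: 942.0 × 4/6 = 628.0ml
= 314.0ml and 628.0ml

314.0ml and 628.0ml


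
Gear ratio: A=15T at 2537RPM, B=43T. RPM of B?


Gear ratio = 15:43 = 15:43
RPM_B = RPM_A × (teeth_A / teeth_B)
= 2537 × (15/43)
= 885.0 RPM

885.0 RPM


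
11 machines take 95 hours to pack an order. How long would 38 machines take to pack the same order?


Inverse proportion: x × y = constant
k = 11 × 95 = 1045
y₂ = k / 38 = 1045 / 38
= 27.50

27.50


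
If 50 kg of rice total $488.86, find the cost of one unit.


Unit rate = total / quantity
= 488.86 / 50
= $9.78 per unit

$9.78 per unit


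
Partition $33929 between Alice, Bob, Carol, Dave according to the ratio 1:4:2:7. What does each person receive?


Total parts = 1 + 4 + 2 + 7 = 14
Alice: 33929 × 1/14 = 2423.50
Bob: 33929 × 4/14 = 9694.00
Carol: 33929 × 2/14 = 4847.00
Dave: 33929 × 7/14 = 16964.50
= Alice: $2423.50, Bob: $9694.00, Carol: $4847.00, Dave: $16964.50

Alice: $2423.50, Bob: $9694.00, Carol: $4847.00, Dave: $16964.50


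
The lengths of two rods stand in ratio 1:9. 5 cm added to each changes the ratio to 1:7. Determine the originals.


Let A = 1k, B = 9k.
(1k + 5) / (9k + 5) = 1/7
Cross-multiply: 7(1k + 5) = 1(9k + 5)
7k + 35 = 9k + 5
7k - 9k = 5 - 35
-2k = -30
k = -30/-2 = 15
A = 1×15 = 15, B = 9×15 = 135
= A = 15, B = 135

A = 15, B = 135


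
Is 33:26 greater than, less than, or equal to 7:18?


33/26 = 1.2692
7/18 = 0.3889
1.2692 > 0.3889, so 33:26 is greater
= greater than

greater than


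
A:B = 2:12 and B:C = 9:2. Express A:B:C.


Match B: multiply A:B by 9 → 18:108
Multiply B:C by 12 → 108:24
Combined: 18:108:24
GCD = 6
= 3:18:4

3:18:4


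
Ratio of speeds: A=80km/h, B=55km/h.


Ratio = 80:55
GCD = 5
Simplified = 16:11
Time ratio (same distance) = 11:16
Speed ratio = 16:11

16:11


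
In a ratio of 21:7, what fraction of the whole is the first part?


Total parts = 21 + 7 = 28
First part: 21/28 = 3/4
= 3/4

3/4


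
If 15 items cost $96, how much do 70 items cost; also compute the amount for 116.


Direct proportion: y/x = constant
k = 96/15 = 6.4000
y at x=70: k × 70 = 96 × 70 / 15 = 6720/15 = 448.00
y at x=116: k × 116 = 96 × 116 / 15 = 11136/15 = 742.40
= 448.00 and 742.40

448.00 and 742.40


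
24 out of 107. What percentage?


Percentage = (part / whole) × 100
= (24 / 107) × 100
≈ 22.43%

22.43%


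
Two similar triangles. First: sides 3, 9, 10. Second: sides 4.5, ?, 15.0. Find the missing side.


Scale factor = 4.5/3 = 1.5
Missing side = 9 × 1.5
= 13.5

13.5


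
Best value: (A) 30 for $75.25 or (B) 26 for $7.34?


Deal A: $75.25/30 = $2.5083/unit
Deal B: $7.34/26 = $0.2823/unit
B is cheaper per unit
= Deal B

Deal B


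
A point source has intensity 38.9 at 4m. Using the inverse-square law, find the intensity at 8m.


I₁d₁² = I₂d₂²
I₂ = I₁ × (d₁/d₂)²
= 38.9 × (4/8)²
= 38.9 × 16/64
= 622.4/64
= 9.7250

9.7250


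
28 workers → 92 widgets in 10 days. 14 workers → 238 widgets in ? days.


Days ∝ work / workers, so d₂ = d₁ × (m₁/m₂) × (w₂/w₁)
Workers factor (inverse): 28/14 = 2.0000
Work factor (direct): 238/92 ≈ 2.5870
d₂ = 10 × 28/14 × 238/92 = (10 × 28 × 238) / (14 × 92) = 66640/1288
≈ 51.74 days

51.74 days


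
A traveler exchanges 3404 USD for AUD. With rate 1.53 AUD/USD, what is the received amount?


Amount × rate = 3404 × 1.53
= 5208.12 AUD

5208.12 AUD


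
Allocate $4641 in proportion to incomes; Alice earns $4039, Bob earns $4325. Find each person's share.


Total income = 4039 + 4325 = $8364
Alice: $4641 × 4039/8364 = $2241.15
Bob: $4641 × 4325/8364 = $2399.85
= Alice: $2241.15, Bob: $2399.85

Alice: $2241.15, Bob: $2399.85


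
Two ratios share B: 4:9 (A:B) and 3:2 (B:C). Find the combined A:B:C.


Match B: multiply A:B by 3 → 12:27
Multiply B:C by 9 → 27:18
Combined: 12:27:18
GCD = 3
= 4:9:6

4:9:6


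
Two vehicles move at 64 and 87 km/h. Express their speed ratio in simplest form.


Ratio = 64:87
GCD = 1
Simplified = 64:87
Time ratio (same distance) = 87:64
Speed ratio = 64:87

64:87


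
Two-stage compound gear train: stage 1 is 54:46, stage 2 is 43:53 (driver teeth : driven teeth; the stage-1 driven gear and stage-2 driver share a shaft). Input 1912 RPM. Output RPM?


Stage 1: RPM_B = RPM_A × t_A/t_B = 1912 × 54/46 = 103248/46 ≈ 2244.52
B and C share a shaft → RPM_C = RPM_B
Stage 2: RPM_D = RPM_C × t_C/t_D = RPM_A × (t_A×t_C)/(t_B×t_D)
Overall ratio = (54×43)/(46×53) = 2322/2438
RPM_D = 1912 × 2322/2438 = 4439664/2438
≈ 1821.03 RPM

1821.03 RPM


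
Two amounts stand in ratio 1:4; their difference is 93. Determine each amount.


Let A = 1k, B = 4k.
4k - 1k = 93
3k = 93 → k = 93/3 = 31
A = 1×31 = 31, B = 4×31 = 124
= A = 31, B = 124

A = 31, B = 124


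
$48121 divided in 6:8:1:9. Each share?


Total parts = 6 + 8 + 1 + 9 = 24
Part 1: 48121 × 6/24 = 12030.25
Part 2: 48121 × 8/24 = 16040.33
Part 3: 48121 × 1/24 = 2005.04
Part 4: 48121 × 9/24 = 18045.38
= Part 1: $12030.25, Part 2: $16040.33, Part 3: $2005.04, Part 4: $18045.38

Part 1: $12030.25, Part 2: $16040.33, Part 3: $2005.04, Part 4: $18045.38


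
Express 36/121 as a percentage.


Percentage = (part / whole) × 100
= (36 / 121) × 100
≈ 29.75%

29.75%


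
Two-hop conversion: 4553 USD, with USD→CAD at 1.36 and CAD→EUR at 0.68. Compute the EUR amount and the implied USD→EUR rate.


Step 1: 4553 USD × 1.36 = 6192.08 CAD
Step 2: 6192.08 CAD × 0.68 = 4210.61 EUR
Implied rate USD→EUR = 1.36 × 0.68 = 0.9248
= 4210.61 EUR; implied rate 0.9248 EUR/USD

4210.61 EUR; implied rate 0.9248 EUR/USD


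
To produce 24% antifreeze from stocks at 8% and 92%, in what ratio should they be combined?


Let x parts of 8% mix with y parts of 92%.
8x + 92y = 24(x + y)
8x + 92y = 24x + 24y
x(8 - 24) = y(24 - 92)
x/y = (92 - 24)/(24 - 8) = 68/16
Simplify: 17:4
= 17:4

17:4


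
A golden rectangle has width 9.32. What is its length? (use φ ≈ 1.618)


φ = (1 + √5) / 2 ≈ 1.618
Length = width × φ = 9.32 × 1.618 = 15.07976
≈ 15.08

15.08


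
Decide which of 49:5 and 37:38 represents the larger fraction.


49/5 = 9.8000
37/38 = 0.9737
9.8000 > 0.9737, so 49:5 is greater
= 49:5

49:5


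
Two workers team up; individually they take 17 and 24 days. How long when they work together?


Rate of A = 1/17 per day
Rate of B = 1/24 per day
Combined rate = 1/17 + 1/24 = 41/408 ≈ 0.1005 per day
Days = 1 / combined rate = 408/41
≈ 9.95 days

9.95 days


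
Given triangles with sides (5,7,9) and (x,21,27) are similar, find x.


Scale factor = 21/7 = 3
Missing side = 5 × 3
= 15.0

15.0


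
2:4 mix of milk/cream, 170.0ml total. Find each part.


Total parts = 2 + 4 = 6
milk: 170.0 × 2/6 = 56.7ml
cream: 170.0 × 4/6 = 113.3ml
= 56.7ml and 113.3ml

56.7ml and 113.3ml


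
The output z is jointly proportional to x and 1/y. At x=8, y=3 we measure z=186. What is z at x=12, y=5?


z = k·x/y
Solve for k using the known point: k = z·y/x = 186×3/8 = 558/8 = 69.7500
Now evaluate at x=12, y=5:
z = k × 12 / 5 = (558 × 12) / (8 × 5) = 6696/40
= 167.4000

167.4000


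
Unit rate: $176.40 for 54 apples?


Unit rate = total / quantity
= 176.40 / 54
= $3.27 per unit

$3.27 per unit


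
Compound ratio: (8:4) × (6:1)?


Compound ratio = (8×6) : (4×1)
= 48:4
GCD = 4
= 12:1

12:1


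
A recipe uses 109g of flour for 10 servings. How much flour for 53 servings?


Direct proportion: y/x = constant
k = 109/10 = 10.9000
y₂ = k × 53 = 109 × 53 / 10 = 5777/10
= 577.70

577.70


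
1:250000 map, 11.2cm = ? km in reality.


Real distance = map distance × scale
= 11.2cm × 250000
= 2800000 cm = 28000.0 m
= 28.000 km

28.000 km


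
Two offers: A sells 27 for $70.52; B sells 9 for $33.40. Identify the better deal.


Deal A: $70.52/27 = $2.6119/unit
Deal B: $33.40/9 = $3.7111/unit
A is cheaper per unit
= Deal A

Deal A


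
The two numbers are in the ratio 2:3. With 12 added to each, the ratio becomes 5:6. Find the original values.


Let A = 2k, B = 3k.
(2k + 12) / (3k + 12) = 5/6
Cross-multiply: 6(2k + 12) = 5(3k + 12)
12k + 72 = 15k + 60
12k - 15k = 60 - 72
-3k = -12
k = -12/-3 = 4
A = 2×4 = 8, B = 3×4 = 12
= A = 8, B = 12

A = 8, B = 12


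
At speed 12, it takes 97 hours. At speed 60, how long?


Inverse proportion: x × y = constant
k = 12 × 97 = 1164
y₂ = k / 60 = 1164 / 60
= 19.40

19.40


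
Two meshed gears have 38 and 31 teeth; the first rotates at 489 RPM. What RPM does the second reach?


Gear ratio = 38:31 = 38:31
RPM_B = RPM_A × (teeth_A / teeth_B)
= 489 × (38/31)
= 599.4 RPM

599.4 RPM


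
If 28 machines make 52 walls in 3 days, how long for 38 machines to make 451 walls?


Days ∝ work / workers, so d₂ = d₁ × (m₁/m₂) × (w₂/w₁)
Workers factor (inverse): 28/38 ≈ 0.7368
Work factor (direct): 451/52 ≈ 8.6731
d₂ = 3 × 28/38 × 451/52 = (3 × 28 × 451) / (38 × 52) = 37884/1976
≈ 19.17 days

19.17 days


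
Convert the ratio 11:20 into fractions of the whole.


Total parts = 11 + 20 = 31
First part: 11/31 = 11/31
Second part: 20/31 = 20/31
= 11/31 and 20/31

11/31 and 20/31


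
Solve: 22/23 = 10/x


Cross multiply: 22 × x = 23 × 10
22x = 230
x = 230 / 22
= 10.45

10.45


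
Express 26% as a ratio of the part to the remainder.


26% means 26 parts out of 100; remainder = 74
Part : remainder = 26:74
GCD = 2
= 13:37

13:37


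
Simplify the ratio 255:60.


GCD(255, 60) = 15
255/15 : 60/15
= 17:4

17:4


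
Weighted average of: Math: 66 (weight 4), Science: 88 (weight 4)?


Numerator = 66×4 + 88×4
= 264 + 352
= 616
Total weight = 8
Weighted avg = 616/8
= 77.00

77.00


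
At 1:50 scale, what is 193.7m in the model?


Model size = real / scale
= 193.7 / 50
= 3.8740 m

3.8740 m


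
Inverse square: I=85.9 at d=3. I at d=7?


I₁d₁² = I₂d₂²
I₂ = I₁ × (d₁/d₂)²
= 85.9 × (3/7)²
= 85.9 × 9/49
= 773.1/49
≈ 15.7776

15.7776


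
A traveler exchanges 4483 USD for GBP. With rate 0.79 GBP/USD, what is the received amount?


Amount × rate = 4483 × 0.79
= 3541.57 GBP

3541.57 GBP


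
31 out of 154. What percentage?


Percentage = (part / whole) × 100
= (31 / 154) × 100
≈ 20.13%

20.13%


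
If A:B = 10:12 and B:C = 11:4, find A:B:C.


Match B: multiply A:B by 11 → 110:132
Multiply B:C by 12 → 132:48
Combined: 110:132:48
GCD = 2
= 55:66:24

55:66:24


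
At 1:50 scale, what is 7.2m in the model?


Model size = real / scale
= 7.2 / 50
= 0.1440 m

0.1440 m


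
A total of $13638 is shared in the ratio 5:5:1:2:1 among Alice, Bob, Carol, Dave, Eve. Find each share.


Total parts = 5 + 5 + 1 + 2 + 1 = 14
Alice: 13638 × 5/14 = 4870.71
Bob: 13638 × 5/14 = 4870.71
Carol: 13638 × 1/14 = 974.14
Dave: 13638 × 2/14 = 1948.29
Eve: 13638 × 1/14 = 974.14
= Alice: $4870.71, Bob: $4870.71, Carol: $974.14, Dave: $1948.29, Eve: $974.14

Alice: $4870.71, Bob: $4870.71, Carol: $974.14, Dave: $1948.29, Eve: $974.14


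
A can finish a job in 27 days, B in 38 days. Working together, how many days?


Rate of A = 1/27 per day
Rate of B = 1/38 per day
Combined rate = 1/27 + 1/38 = 65/1026 ≈ 0.0634 per day
Days = 1 / combined rate = 1026/65
≈ 15.78 days

15.78 days


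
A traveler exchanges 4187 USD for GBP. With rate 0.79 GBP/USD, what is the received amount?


Amount × rate = 4187 × 0.79
= 3307.73 GBP

3307.73 GBP


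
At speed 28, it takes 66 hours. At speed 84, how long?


Inverse proportion: x × y = constant
k = 28 × 66 = 1848
y₂ = k / 84 = 1848 / 84
= 22.00

22.00


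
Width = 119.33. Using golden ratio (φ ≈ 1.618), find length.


φ = (1 + √5) / 2 ≈ 1.618
Length = width × φ = 119.33 × 1.618 = 193.07594
≈ 193.08

193.08


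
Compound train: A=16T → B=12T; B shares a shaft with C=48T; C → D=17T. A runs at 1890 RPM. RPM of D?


Stage 1: RPM_B = RPM_A × t_A/t_B = 1890 × 16/12 = 30240/12 = 2520.00
B and C share a shaft → RPM_C = RPM_B
Stage 2: RPM_D = RPM_C × t_C/t_D = RPM_A × (t_A×t_C)/(t_B×t_D)
Overall ratio = (16×48)/(12×17) = 768/204
RPM_D = 1890 × 768/204 = 1451520/204
≈ 7115.29 RPM

7115.29 RPM


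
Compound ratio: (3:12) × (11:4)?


Compound ratio = (3×11) : (12×4)
= 33:48
GCD = 3
= 11:16

11:16


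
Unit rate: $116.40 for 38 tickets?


Unit rate = total / quantity
= 116.40 / 38
= $3.06 per unit

$3.06 per unit


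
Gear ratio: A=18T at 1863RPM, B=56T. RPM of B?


Gear ratio = 18:56 = 9:28
RPM_B = RPM_A × (teeth_A / teeth_B)
= 1863 × (18/56)
= 598.8 RPM

598.8 RPM


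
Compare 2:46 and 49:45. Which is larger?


2/46 = 0.0435
49/45 = 1.0889
0.0435 < 1.0889, so 2:46 is less
= 49:45

49:45


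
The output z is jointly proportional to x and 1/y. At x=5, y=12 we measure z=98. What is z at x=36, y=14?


z = k·x/y
Solve for k using the known point: k = z·y/x = 98×12/5 = 1176/5 = 235.2000
Now evaluate at x=36, y=14:
z = k × 36 / 14 = (1176 × 36) / (5 × 14) = 42336/70
= 604.8000

604.8000


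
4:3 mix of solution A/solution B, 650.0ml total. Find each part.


Total parts = 4 + 3 = 7
solution A: 650.0 × 4/7 = 371.4ml
solution B: 650.0 × 3/7 = 278.6ml
= 371.4ml and 278.6ml

371.4ml and 278.6ml


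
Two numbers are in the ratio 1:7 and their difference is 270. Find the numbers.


Let A = 1k, B = 7k.
7k - 1k = 270
6k = 270 → k = 270/6 = 45
A = 1×45 = 45, B = 7×45 = 315
= A = 45, B = 315

A = 45, B = 315


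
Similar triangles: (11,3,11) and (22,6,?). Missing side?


Scale factor = 22/11 = 2
Missing side = 11 × 2
= 22.0

22.0


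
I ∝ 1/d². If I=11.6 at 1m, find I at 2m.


I₁d₁² = I₂d₂²
I₂ = I₁ × (d₁/d₂)²
= 11.6 × (1/2)²
= 11.6 × 1/4
= 11.6/4
= 2.9000

2.9000


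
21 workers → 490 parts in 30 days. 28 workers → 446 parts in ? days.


Days ∝ work / workers, so d₂ = d₁ × (m₁/m₂) × (w₂/w₁)
Workers factor (inverse): 21/28 = 0.7500
Work factor (direct): 446/490 ≈ 0.9102
d₂ = 30 × 21/28 × 446/490 = (30 × 21 × 446) / (28 × 490) = 280980/13720
≈ 20.48 days

20.48 days


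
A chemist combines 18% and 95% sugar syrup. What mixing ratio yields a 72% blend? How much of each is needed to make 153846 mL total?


Let x parts of 18% mix with y parts of 95%.
18x + 95y = 72(x + y)
18x + 95y = 72x + 72y
x(18 - 72) = y(72 - 95)
x/y = (95 - 72)/(72 - 18) = 23/54
Simplify: 23:54
Total parts = 77; one part = 153846/77 = 1998.00 mL
18% solution: 23×1998.00 = 45954.00 mL
95% solution: 54×1998.00 = 107892.00 mL
= ratio 23:54; 45954.00 mL and 107892.00 mL

ratio 23:54; 45954.00 mL and 107892.00 mL


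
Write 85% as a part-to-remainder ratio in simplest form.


85% means 85 parts out of 100; remainder = 15
Part : remainder = 85:15
GCD = 5
= 17:3

17:3


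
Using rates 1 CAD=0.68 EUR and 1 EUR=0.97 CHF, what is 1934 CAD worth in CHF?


Step 1: 1934 CAD × 0.68 = 1315.12 EUR
Step 2: 1315.12 EUR × 0.97 = 1275.67 CHF
Implied rate CAD→CHF = 0.68 × 0.97 = 0.6596
= 1275.67 CHF

1275.67 CHF


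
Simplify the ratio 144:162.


GCD(144, 162) = 18
144/18 : 162/18
= 8:9

8:9


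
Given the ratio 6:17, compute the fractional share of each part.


Total parts = 6 + 17 = 23
First part: 6/23 = 6/23
Second part: 17/23 = 17/23
= 6/23 and 17/23

6/23 and 17/23


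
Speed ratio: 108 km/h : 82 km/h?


Ratio = 108:82
GCD = 2
Simplified = 54:41
Time ratio (same distance) = 41:54
Speed ratio = 54:41

54:41


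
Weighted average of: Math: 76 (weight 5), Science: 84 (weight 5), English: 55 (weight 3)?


Numerator = 76×5 + 84×5 + 55×3
= 380 + 420 + 165
= 965
Total weight = 13
Weighted avg = 965/13
= 74.23

74.23


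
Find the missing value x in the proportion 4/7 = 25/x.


Cross multiply: 4 × x = 7 × 25
4x = 175
x = 175 / 4
= 43.75

43.75


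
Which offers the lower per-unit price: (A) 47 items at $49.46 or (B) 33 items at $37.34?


Deal A: $49.46/47 = $1.0523/unit
Deal B: $37.34/33 = $1.1315/unit
A is cheaper per unit
= Deal A

Deal A


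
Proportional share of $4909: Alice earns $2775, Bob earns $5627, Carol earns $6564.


Total income = 2775 + 5627 + 6564 = $14966
Alice: $4909 × 2775/14966 = $910.23
Bob: $4909 × 5627/14966 = $1845.71
Carol: $4909 × 6564/14966 = $2153.06
= Alice: $910.23, Bob: $1845.71, Carol: $2153.06

Alice: $910.23, Bob: $1845.71, Carol: $2153.06


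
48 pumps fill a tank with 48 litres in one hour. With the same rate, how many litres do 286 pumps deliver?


Direct proportion: y/x = constant
k = 48/48 = 1.0000
y₂ = k × 286 = 48 × 286 / 48 = 13728/48
= 286.00

286.00


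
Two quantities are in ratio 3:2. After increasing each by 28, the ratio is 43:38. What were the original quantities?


Let A = 3k, B = 2k.
(3k + 28) / (2k + 28) = 43/38
Cross-multiply: 38(3k + 28) = 43(2k + 28)
114k + 1064 = 86k + 1204
114k - 86k = 1204 - 1064
28k = 140
k = 140/28 = 5
A = 3×5 = 15, B = 2×5 = 10
= A = 15, B = 10

A = 15, B = 10


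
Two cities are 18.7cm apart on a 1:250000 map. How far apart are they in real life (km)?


Real distance = map distance × scale
= 18.7cm × 250000
= 4675000 cm = 46750.0 m
= 46.750 km

46.750 km


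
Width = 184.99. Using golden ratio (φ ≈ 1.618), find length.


φ = (1 + √5) / 2 ≈ 1.618
Length = width × φ = 184.99 × 1.618 = 299.31382
≈ 299.31

299.31


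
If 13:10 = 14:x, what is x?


Cross multiply: 13 × x = 10 × 14
13x = 140
x = 140 / 13
= 10.77

10.77


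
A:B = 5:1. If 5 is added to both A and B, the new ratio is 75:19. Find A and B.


Let A = 5k, B = 1k.
(5k + 5) / (1k + 5) = 75/19
Cross-multiply: 19(5k + 5) = 75(1k + 5)
95k + 95 = 75k + 375
95k - 75k = 375 - 95
20k = 280
k = 280/20 = 14
A = 5×14 = 70, B = 1×14 = 14
= A = 70, B = 14

A = 70, B = 14


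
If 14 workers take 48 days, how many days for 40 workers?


Inverse proportion: x × y = constant
k = 14 × 48 = 672
y₂ = k / 40 = 672 / 40
= 16.80

16.80


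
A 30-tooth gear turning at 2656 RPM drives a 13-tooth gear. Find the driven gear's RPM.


Gear ratio = 30:13 = 30:13
RPM_B = RPM_A × (teeth_A / teeth_B)
= 2656 × (30/13)
= 6129.2 RPM

6129.2 RPM


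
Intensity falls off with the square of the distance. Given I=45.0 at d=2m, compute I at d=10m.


I₁d₁² = I₂d₂²
I₂ = I₁ × (d₁/d₂)²
= 45.0 × (2/10)²
= 45.0 × 4/100
= 180/100
= 1.8000

1.8000


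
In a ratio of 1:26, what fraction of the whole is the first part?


Total parts = 1 + 26 = 27
First part: 1/27 = 1/27
= 1/27

1/27


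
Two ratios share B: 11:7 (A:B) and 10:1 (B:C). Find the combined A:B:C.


Match B: multiply A:B by 10 → 110:70
Multiply B:C by 7 → 70:7
Combined: 110:70:7
GCD = 1
= 110:70:7

110:70:7


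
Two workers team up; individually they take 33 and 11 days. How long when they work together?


Rate of A = 1/33 per day
Rate of B = 1/11 per day
Combined rate = 1/33 + 1/11 = 44/363 ≈ 0.1212 per day
Days = 1 / combined rate = 363/44
= 8.25 days

8.25 days


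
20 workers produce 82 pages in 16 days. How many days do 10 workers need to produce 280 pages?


Days ∝ work / workers, so d₂ = d₁ × (m₁/m₂) × (w₂/w₁)
Workers factor (inverse): 20/10 = 2.0000
Work factor (direct): 280/82 ≈ 3.4146
d₂ = 16 × 20/10 × 280/82 = (16 × 20 × 280) / (10 × 82) = 89600/820
≈ 109.27 days

109.27 days


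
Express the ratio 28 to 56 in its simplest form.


GCD(28, 56) = 28
28/28 : 56/28
= 1:2

1:2


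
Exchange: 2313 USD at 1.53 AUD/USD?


Amount × rate = 2313 × 1.53
= 3538.89 AUD

3538.89 AUD


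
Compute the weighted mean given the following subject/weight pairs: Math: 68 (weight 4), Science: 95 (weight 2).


Numerator = 68×4 + 95×2
= 272 + 190
= 462
Total weight = 6
Weighted avg = 462/6
= 77.00

77.00


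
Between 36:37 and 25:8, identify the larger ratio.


36/37 = 0.9730
25/8 = 3.1250
0.9730 < 3.1250, so 36:37 is less
= 25:8

25:8


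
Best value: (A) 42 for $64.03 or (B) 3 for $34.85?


Deal A: $64.03/42 = $1.5245/unit
Deal B: $34.85/3 = $11.6167/unit
A is cheaper per unit
= Deal A

Deal A


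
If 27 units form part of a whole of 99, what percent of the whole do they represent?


Percentage = (part / whole) × 100
= (27 / 99) × 100
≈ 27.27%

27.27%


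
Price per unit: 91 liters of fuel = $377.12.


Unit rate = total / quantity
= 377.12 / 91
= $4.14 per unit

$4.14 per unit


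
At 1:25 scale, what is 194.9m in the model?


Model size = real / scale
= 194.9 / 25
= 7.7960 m

7.7960 m


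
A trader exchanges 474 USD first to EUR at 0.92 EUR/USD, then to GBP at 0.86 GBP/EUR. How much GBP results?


Step 1: 474 USD × 0.92 = 436.08 EUR
Step 2: 436.08 EUR × 0.86 = 375.03 GBP
Implied rate USD→GBP = 0.92 × 0.86 = 0.7912
= 375.03 GBP

375.03 GBP


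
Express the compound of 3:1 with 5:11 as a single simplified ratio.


Compound ratio = (3×5) : (1×11)
= 15:11
GCD = 1
= 15:11

15:11


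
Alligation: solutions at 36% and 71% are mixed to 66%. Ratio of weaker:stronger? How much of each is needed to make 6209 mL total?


Let x parts of 36% mix with y parts of 71%.
36x + 71y = 66(x + y)
36x + 71y = 66x + 66y
x(36 - 66) = y(66 - 71)
x/y = (71 - 66)/(66 - 36) = 5/30
Simplify: 1:6
Total parts = 7; one part = 6209/7 = 887.00 mL
36% solution: 1×887.00 = 887.00 mL
71% solution: 6×887.00 = 5322.00 mL
= ratio 1:6; 887.00 mL and 5322.00 mL

ratio 1:6; 887.00 mL and 5322.00 mL


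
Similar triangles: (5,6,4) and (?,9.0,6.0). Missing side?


Scale factor = 9.0/6 = 1.5
Missing side = 5 × 1.5
= 7.5

7.5
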